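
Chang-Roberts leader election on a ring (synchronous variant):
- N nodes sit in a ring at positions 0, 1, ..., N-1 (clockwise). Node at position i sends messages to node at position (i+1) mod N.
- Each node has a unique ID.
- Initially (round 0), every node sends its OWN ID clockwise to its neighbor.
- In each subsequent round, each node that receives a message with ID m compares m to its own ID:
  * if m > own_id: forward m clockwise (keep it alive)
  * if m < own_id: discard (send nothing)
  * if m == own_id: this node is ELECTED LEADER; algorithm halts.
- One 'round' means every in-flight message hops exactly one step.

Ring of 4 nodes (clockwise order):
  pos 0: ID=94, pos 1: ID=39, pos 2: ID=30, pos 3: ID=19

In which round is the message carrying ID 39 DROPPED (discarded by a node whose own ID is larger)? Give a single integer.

Round 1: pos1(id39) recv 94: fwd; pos2(id30) recv 39: fwd; pos3(id19) recv 30: fwd; pos0(id94) recv 19: drop
Round 2: pos2(id30) recv 94: fwd; pos3(id19) recv 39: fwd; pos0(id94) recv 30: drop
Round 3: pos3(id19) recv 94: fwd; pos0(id94) recv 39: drop
Round 4: pos0(id94) recv 94: ELECTED
Message ID 39 originates at pos 1; dropped at pos 0 in round 3

Answer: 3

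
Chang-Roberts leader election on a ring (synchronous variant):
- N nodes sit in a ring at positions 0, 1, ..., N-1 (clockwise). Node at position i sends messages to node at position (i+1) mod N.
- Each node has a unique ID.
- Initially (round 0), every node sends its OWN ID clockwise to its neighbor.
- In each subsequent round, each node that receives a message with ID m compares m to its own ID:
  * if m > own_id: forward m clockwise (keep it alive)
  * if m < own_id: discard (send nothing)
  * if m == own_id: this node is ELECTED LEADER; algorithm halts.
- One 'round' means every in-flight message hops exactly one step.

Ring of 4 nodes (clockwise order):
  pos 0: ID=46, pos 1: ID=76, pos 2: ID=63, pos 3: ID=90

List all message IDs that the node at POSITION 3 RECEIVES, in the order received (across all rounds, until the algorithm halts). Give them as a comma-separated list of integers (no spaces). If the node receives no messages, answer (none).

Answer: 63,76,90

Derivation:
Round 1: pos1(id76) recv 46: drop; pos2(id63) recv 76: fwd; pos3(id90) recv 63: drop; pos0(id46) recv 90: fwd
Round 2: pos3(id90) recv 76: drop; pos1(id76) recv 90: fwd
Round 3: pos2(id63) recv 90: fwd
Round 4: pos3(id90) recv 90: ELECTED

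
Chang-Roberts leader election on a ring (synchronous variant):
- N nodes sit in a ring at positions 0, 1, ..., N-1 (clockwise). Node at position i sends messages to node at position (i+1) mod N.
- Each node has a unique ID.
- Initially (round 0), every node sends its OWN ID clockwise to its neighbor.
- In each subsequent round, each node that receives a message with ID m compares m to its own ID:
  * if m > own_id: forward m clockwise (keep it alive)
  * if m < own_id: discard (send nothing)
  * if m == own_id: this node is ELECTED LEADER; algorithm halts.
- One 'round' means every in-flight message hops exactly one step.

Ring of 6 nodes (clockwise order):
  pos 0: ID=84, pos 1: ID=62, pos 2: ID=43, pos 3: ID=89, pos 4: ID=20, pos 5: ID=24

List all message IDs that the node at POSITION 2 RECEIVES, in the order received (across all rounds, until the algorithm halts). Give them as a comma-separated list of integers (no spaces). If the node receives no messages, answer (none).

Answer: 62,84,89

Derivation:
Round 1: pos1(id62) recv 84: fwd; pos2(id43) recv 62: fwd; pos3(id89) recv 43: drop; pos4(id20) recv 89: fwd; pos5(id24) recv 20: drop; pos0(id84) recv 24: drop
Round 2: pos2(id43) recv 84: fwd; pos3(id89) recv 62: drop; pos5(id24) recv 89: fwd
Round 3: pos3(id89) recv 84: drop; pos0(id84) recv 89: fwd
Round 4: pos1(id62) recv 89: fwd
Round 5: pos2(id43) recv 89: fwd
Round 6: pos3(id89) recv 89: ELECTED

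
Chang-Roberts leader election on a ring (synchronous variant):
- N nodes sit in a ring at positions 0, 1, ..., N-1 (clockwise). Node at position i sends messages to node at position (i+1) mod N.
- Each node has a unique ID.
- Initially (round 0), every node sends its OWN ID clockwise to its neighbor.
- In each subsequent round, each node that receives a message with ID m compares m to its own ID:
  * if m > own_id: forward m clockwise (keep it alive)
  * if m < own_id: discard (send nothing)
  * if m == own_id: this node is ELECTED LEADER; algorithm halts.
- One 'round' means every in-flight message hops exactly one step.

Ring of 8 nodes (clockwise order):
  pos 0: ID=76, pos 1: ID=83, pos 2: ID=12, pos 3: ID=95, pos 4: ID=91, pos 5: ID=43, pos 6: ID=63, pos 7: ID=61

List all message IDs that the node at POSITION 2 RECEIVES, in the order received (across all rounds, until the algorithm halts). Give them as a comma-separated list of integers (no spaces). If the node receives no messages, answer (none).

Round 1: pos1(id83) recv 76: drop; pos2(id12) recv 83: fwd; pos3(id95) recv 12: drop; pos4(id91) recv 95: fwd; pos5(id43) recv 91: fwd; pos6(id63) recv 43: drop; pos7(id61) recv 63: fwd; pos0(id76) recv 61: drop
Round 2: pos3(id95) recv 83: drop; pos5(id43) recv 95: fwd; pos6(id63) recv 91: fwd; pos0(id76) recv 63: drop
Round 3: pos6(id63) recv 95: fwd; pos7(id61) recv 91: fwd
Round 4: pos7(id61) recv 95: fwd; pos0(id76) recv 91: fwd
Round 5: pos0(id76) recv 95: fwd; pos1(id83) recv 91: fwd
Round 6: pos1(id83) recv 95: fwd; pos2(id12) recv 91: fwd
Round 7: pos2(id12) recv 95: fwd; pos3(id95) recv 91: drop
Round 8: pos3(id95) recv 95: ELECTED

Answer: 83,91,95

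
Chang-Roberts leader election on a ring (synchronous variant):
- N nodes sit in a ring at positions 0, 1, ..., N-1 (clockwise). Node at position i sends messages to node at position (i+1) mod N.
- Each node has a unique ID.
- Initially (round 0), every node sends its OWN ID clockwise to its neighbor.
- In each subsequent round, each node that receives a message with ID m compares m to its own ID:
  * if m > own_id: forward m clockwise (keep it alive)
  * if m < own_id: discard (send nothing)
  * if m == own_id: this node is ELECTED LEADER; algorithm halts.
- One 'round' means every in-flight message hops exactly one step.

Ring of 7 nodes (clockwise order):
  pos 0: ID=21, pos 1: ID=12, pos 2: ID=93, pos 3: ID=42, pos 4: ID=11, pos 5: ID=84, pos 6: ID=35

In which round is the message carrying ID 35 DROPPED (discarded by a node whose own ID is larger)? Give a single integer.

Round 1: pos1(id12) recv 21: fwd; pos2(id93) recv 12: drop; pos3(id42) recv 93: fwd; pos4(id11) recv 42: fwd; pos5(id84) recv 11: drop; pos6(id35) recv 84: fwd; pos0(id21) recv 35: fwd
Round 2: pos2(id93) recv 21: drop; pos4(id11) recv 93: fwd; pos5(id84) recv 42: drop; pos0(id21) recv 84: fwd; pos1(id12) recv 35: fwd
Round 3: pos5(id84) recv 93: fwd; pos1(id12) recv 84: fwd; pos2(id93) recv 35: drop
Round 4: pos6(id35) recv 93: fwd; pos2(id93) recv 84: drop
Round 5: pos0(id21) recv 93: fwd
Round 6: pos1(id12) recv 93: fwd
Round 7: pos2(id93) recv 93: ELECTED
Message ID 35 originates at pos 6; dropped at pos 2 in round 3

Answer: 3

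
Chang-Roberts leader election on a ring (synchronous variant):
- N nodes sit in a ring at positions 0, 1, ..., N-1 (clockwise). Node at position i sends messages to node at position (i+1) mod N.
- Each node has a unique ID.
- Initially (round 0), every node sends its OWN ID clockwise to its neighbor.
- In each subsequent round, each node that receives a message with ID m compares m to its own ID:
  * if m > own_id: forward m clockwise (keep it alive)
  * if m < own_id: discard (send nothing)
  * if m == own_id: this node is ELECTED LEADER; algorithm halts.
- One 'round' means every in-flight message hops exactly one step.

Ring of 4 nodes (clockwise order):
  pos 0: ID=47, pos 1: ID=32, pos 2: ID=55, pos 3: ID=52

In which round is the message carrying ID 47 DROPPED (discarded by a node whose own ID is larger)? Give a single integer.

Round 1: pos1(id32) recv 47: fwd; pos2(id55) recv 32: drop; pos3(id52) recv 55: fwd; pos0(id47) recv 52: fwd
Round 2: pos2(id55) recv 47: drop; pos0(id47) recv 55: fwd; pos1(id32) recv 52: fwd
Round 3: pos1(id32) recv 55: fwd; pos2(id55) recv 52: drop
Round 4: pos2(id55) recv 55: ELECTED
Message ID 47 originates at pos 0; dropped at pos 2 in round 2

Answer: 2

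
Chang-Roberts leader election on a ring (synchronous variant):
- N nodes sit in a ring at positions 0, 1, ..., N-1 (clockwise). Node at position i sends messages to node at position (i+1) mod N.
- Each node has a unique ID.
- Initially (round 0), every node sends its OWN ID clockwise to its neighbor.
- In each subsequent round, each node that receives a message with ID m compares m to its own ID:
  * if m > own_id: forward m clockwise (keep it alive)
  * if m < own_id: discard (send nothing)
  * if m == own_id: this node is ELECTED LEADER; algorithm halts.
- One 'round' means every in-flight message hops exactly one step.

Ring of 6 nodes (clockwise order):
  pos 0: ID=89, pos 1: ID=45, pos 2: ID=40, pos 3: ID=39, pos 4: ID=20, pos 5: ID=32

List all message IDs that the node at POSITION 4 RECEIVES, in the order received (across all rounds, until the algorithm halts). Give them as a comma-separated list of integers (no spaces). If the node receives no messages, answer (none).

Answer: 39,40,45,89

Derivation:
Round 1: pos1(id45) recv 89: fwd; pos2(id40) recv 45: fwd; pos3(id39) recv 40: fwd; pos4(id20) recv 39: fwd; pos5(id32) recv 20: drop; pos0(id89) recv 32: drop
Round 2: pos2(id40) recv 89: fwd; pos3(id39) recv 45: fwd; pos4(id20) recv 40: fwd; pos5(id32) recv 39: fwd
Round 3: pos3(id39) recv 89: fwd; pos4(id20) recv 45: fwd; pos5(id32) recv 40: fwd; pos0(id89) recv 39: drop
Round 4: pos4(id20) recv 89: fwd; pos5(id32) recv 45: fwd; pos0(id89) recv 40: drop
Round 5: pos5(id32) recv 89: fwd; pos0(id89) recv 45: drop
Round 6: pos0(id89) recv 89: ELECTED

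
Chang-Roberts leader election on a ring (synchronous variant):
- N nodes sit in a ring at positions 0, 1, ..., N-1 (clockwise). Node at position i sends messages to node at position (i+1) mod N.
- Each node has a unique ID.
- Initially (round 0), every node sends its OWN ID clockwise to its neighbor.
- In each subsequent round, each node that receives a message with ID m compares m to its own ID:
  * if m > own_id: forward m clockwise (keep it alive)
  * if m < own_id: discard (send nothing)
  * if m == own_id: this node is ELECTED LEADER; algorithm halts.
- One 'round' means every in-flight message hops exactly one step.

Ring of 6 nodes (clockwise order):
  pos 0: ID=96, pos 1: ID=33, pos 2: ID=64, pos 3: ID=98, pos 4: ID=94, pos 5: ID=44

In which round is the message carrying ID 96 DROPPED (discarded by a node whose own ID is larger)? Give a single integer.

Answer: 3

Derivation:
Round 1: pos1(id33) recv 96: fwd; pos2(id64) recv 33: drop; pos3(id98) recv 64: drop; pos4(id94) recv 98: fwd; pos5(id44) recv 94: fwd; pos0(id96) recv 44: drop
Round 2: pos2(id64) recv 96: fwd; pos5(id44) recv 98: fwd; pos0(id96) recv 94: drop
Round 3: pos3(id98) recv 96: drop; pos0(id96) recv 98: fwd
Round 4: pos1(id33) recv 98: fwd
Round 5: pos2(id64) recv 98: fwd
Round 6: pos3(id98) recv 98: ELECTED
Message ID 96 originates at pos 0; dropped at pos 3 in round 3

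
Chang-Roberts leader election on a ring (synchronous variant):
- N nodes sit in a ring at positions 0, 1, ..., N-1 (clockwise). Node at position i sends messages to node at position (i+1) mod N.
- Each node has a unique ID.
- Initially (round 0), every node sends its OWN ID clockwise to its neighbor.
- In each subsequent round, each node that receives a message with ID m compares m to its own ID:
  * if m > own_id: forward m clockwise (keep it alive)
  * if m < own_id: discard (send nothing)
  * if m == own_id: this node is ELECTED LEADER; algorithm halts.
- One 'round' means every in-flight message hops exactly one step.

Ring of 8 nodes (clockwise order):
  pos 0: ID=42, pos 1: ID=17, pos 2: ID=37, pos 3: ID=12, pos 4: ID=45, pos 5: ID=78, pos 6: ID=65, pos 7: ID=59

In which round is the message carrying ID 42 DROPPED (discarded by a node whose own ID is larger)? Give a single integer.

Answer: 4

Derivation:
Round 1: pos1(id17) recv 42: fwd; pos2(id37) recv 17: drop; pos3(id12) recv 37: fwd; pos4(id45) recv 12: drop; pos5(id78) recv 45: drop; pos6(id65) recv 78: fwd; pos7(id59) recv 65: fwd; pos0(id42) recv 59: fwd
Round 2: pos2(id37) recv 42: fwd; pos4(id45) recv 37: drop; pos7(id59) recv 78: fwd; pos0(id42) recv 65: fwd; pos1(id17) recv 59: fwd
Round 3: pos3(id12) recv 42: fwd; pos0(id42) recv 78: fwd; pos1(id17) recv 65: fwd; pos2(id37) recv 59: fwd
Round 4: pos4(id45) recv 42: drop; pos1(id17) recv 78: fwd; pos2(id37) recv 65: fwd; pos3(id12) recv 59: fwd
Round 5: pos2(id37) recv 78: fwd; pos3(id12) recv 65: fwd; pos4(id45) recv 59: fwd
Round 6: pos3(id12) recv 78: fwd; pos4(id45) recv 65: fwd; pos5(id78) recv 59: drop
Round 7: pos4(id45) recv 78: fwd; pos5(id78) recv 65: drop
Round 8: pos5(id78) recv 78: ELECTED
Message ID 42 originates at pos 0; dropped at pos 4 in round 4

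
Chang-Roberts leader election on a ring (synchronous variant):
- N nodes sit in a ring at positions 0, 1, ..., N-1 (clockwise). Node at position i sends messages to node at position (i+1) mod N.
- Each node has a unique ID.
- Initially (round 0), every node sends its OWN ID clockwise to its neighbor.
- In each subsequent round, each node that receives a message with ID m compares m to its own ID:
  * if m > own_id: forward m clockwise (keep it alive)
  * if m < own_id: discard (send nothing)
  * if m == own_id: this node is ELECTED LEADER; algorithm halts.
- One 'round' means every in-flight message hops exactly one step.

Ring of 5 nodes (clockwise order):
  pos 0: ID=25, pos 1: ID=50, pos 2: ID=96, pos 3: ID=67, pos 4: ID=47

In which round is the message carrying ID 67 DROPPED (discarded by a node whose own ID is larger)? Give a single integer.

Round 1: pos1(id50) recv 25: drop; pos2(id96) recv 50: drop; pos3(id67) recv 96: fwd; pos4(id47) recv 67: fwd; pos0(id25) recv 47: fwd
Round 2: pos4(id47) recv 96: fwd; pos0(id25) recv 67: fwd; pos1(id50) recv 47: drop
Round 3: pos0(id25) recv 96: fwd; pos1(id50) recv 67: fwd
Round 4: pos1(id50) recv 96: fwd; pos2(id96) recv 67: drop
Round 5: pos2(id96) recv 96: ELECTED
Message ID 67 originates at pos 3; dropped at pos 2 in round 4

Answer: 4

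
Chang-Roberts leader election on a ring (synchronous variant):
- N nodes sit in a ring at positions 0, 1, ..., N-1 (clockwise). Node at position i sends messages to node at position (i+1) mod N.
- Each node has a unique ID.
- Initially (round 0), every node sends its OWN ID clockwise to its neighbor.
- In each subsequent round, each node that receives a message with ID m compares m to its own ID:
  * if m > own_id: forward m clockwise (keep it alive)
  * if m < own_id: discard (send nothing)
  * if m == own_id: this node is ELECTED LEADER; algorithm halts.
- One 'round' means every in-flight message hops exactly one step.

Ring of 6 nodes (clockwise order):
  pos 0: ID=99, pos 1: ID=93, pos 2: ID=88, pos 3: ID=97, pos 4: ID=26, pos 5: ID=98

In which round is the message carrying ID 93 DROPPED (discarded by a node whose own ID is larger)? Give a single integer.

Answer: 2

Derivation:
Round 1: pos1(id93) recv 99: fwd; pos2(id88) recv 93: fwd; pos3(id97) recv 88: drop; pos4(id26) recv 97: fwd; pos5(id98) recv 26: drop; pos0(id99) recv 98: drop
Round 2: pos2(id88) recv 99: fwd; pos3(id97) recv 93: drop; pos5(id98) recv 97: drop
Round 3: pos3(id97) recv 99: fwd
Round 4: pos4(id26) recv 99: fwd
Round 5: pos5(id98) recv 99: fwd
Round 6: pos0(id99) recv 99: ELECTED
Message ID 93 originates at pos 1; dropped at pos 3 in round 2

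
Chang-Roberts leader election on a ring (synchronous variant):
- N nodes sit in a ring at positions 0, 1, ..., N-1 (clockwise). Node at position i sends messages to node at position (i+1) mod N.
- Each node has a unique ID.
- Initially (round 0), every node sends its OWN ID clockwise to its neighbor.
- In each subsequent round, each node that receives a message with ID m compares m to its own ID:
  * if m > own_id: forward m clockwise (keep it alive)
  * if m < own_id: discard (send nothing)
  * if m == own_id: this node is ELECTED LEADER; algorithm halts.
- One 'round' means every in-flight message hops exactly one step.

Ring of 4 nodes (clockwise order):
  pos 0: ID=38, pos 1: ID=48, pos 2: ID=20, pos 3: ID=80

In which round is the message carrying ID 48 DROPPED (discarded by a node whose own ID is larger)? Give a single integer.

Answer: 2

Derivation:
Round 1: pos1(id48) recv 38: drop; pos2(id20) recv 48: fwd; pos3(id80) recv 20: drop; pos0(id38) recv 80: fwd
Round 2: pos3(id80) recv 48: drop; pos1(id48) recv 80: fwd
Round 3: pos2(id20) recv 80: fwd
Round 4: pos3(id80) recv 80: ELECTED
Message ID 48 originates at pos 1; dropped at pos 3 in round 2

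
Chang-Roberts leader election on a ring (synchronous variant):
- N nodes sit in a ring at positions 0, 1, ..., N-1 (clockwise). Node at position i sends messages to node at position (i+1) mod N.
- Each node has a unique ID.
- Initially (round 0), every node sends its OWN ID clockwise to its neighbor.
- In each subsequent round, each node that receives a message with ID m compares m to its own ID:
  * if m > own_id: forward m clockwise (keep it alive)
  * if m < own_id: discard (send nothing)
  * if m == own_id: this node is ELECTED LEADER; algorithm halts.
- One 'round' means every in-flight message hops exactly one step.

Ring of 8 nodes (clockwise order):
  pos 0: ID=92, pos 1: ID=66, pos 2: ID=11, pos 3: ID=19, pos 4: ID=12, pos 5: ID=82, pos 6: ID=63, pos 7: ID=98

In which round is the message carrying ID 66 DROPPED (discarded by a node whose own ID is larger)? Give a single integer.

Answer: 4

Derivation:
Round 1: pos1(id66) recv 92: fwd; pos2(id11) recv 66: fwd; pos3(id19) recv 11: drop; pos4(id12) recv 19: fwd; pos5(id82) recv 12: drop; pos6(id63) recv 82: fwd; pos7(id98) recv 63: drop; pos0(id92) recv 98: fwd
Round 2: pos2(id11) recv 92: fwd; pos3(id19) recv 66: fwd; pos5(id82) recv 19: drop; pos7(id98) recv 82: drop; pos1(id66) recv 98: fwd
Round 3: pos3(id19) recv 92: fwd; pos4(id12) recv 66: fwd; pos2(id11) recv 98: fwd
Round 4: pos4(id12) recv 92: fwd; pos5(id82) recv 66: drop; pos3(id19) recv 98: fwd
Round 5: pos5(id82) recv 92: fwd; pos4(id12) recv 98: fwd
Round 6: pos6(id63) recv 92: fwd; pos5(id82) recv 98: fwd
Round 7: pos7(id98) recv 92: drop; pos6(id63) recv 98: fwd
Round 8: pos7(id98) recv 98: ELECTED
Message ID 66 originates at pos 1; dropped at pos 5 in round 4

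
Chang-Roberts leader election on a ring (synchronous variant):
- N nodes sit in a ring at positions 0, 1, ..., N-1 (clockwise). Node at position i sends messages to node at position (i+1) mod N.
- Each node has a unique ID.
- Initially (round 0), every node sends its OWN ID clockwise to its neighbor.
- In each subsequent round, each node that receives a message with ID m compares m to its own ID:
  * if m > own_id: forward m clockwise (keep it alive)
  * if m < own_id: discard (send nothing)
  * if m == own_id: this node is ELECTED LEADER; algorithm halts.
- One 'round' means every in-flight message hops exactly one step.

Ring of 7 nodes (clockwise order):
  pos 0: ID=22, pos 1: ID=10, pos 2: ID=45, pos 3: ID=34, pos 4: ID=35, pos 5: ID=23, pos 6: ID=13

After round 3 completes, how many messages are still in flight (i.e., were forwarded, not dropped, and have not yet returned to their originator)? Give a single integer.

Round 1: pos1(id10) recv 22: fwd; pos2(id45) recv 10: drop; pos3(id34) recv 45: fwd; pos4(id35) recv 34: drop; pos5(id23) recv 35: fwd; pos6(id13) recv 23: fwd; pos0(id22) recv 13: drop
Round 2: pos2(id45) recv 22: drop; pos4(id35) recv 45: fwd; pos6(id13) recv 35: fwd; pos0(id22) recv 23: fwd
Round 3: pos5(id23) recv 45: fwd; pos0(id22) recv 35: fwd; pos1(id10) recv 23: fwd
After round 3: 3 messages still in flight

Answer: 3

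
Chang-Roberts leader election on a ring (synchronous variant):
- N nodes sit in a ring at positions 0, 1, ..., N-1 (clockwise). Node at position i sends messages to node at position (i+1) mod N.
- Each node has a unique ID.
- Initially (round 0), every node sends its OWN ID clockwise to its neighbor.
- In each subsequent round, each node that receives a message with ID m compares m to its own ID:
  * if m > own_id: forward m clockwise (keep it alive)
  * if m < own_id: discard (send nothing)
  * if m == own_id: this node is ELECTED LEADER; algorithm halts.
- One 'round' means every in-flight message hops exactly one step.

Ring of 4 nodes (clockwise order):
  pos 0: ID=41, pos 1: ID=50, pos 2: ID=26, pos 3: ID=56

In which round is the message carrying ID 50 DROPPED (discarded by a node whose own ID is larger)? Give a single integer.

Answer: 2

Derivation:
Round 1: pos1(id50) recv 41: drop; pos2(id26) recv 50: fwd; pos3(id56) recv 26: drop; pos0(id41) recv 56: fwd
Round 2: pos3(id56) recv 50: drop; pos1(id50) recv 56: fwd
Round 3: pos2(id26) recv 56: fwd
Round 4: pos3(id56) recv 56: ELECTED
Message ID 50 originates at pos 1; dropped at pos 3 in round 2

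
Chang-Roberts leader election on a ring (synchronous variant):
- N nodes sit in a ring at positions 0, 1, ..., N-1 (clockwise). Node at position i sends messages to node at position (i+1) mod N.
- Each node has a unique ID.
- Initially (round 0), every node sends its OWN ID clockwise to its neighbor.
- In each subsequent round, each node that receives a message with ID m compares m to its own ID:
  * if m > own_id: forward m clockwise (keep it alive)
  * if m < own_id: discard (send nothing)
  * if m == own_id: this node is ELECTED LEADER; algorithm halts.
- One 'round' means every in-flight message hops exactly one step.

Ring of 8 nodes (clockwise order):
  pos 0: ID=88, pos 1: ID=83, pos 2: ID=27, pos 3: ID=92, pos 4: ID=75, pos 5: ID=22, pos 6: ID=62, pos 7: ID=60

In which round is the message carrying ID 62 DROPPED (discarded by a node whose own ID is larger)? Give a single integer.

Round 1: pos1(id83) recv 88: fwd; pos2(id27) recv 83: fwd; pos3(id92) recv 27: drop; pos4(id75) recv 92: fwd; pos5(id22) recv 75: fwd; pos6(id62) recv 22: drop; pos7(id60) recv 62: fwd; pos0(id88) recv 60: drop
Round 2: pos2(id27) recv 88: fwd; pos3(id92) recv 83: drop; pos5(id22) recv 92: fwd; pos6(id62) recv 75: fwd; pos0(id88) recv 62: drop
Round 3: pos3(id92) recv 88: drop; pos6(id62) recv 92: fwd; pos7(id60) recv 75: fwd
Round 4: pos7(id60) recv 92: fwd; pos0(id88) recv 75: drop
Round 5: pos0(id88) recv 92: fwd
Round 6: pos1(id83) recv 92: fwd
Round 7: pos2(id27) recv 92: fwd
Round 8: pos3(id92) recv 92: ELECTED
Message ID 62 originates at pos 6; dropped at pos 0 in round 2

Answer: 2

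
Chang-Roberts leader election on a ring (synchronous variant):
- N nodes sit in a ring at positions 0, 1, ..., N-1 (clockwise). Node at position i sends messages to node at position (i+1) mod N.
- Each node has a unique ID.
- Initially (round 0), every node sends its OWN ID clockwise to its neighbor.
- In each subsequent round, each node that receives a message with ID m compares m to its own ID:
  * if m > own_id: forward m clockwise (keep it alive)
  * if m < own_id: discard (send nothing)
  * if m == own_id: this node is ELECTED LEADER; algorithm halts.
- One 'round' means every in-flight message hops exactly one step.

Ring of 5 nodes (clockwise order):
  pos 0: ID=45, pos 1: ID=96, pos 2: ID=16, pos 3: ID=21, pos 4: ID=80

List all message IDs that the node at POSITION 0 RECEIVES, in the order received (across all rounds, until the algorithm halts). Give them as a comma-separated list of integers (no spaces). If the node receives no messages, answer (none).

Round 1: pos1(id96) recv 45: drop; pos2(id16) recv 96: fwd; pos3(id21) recv 16: drop; pos4(id80) recv 21: drop; pos0(id45) recv 80: fwd
Round 2: pos3(id21) recv 96: fwd; pos1(id96) recv 80: drop
Round 3: pos4(id80) recv 96: fwd
Round 4: pos0(id45) recv 96: fwd
Round 5: pos1(id96) recv 96: ELECTED

Answer: 80,96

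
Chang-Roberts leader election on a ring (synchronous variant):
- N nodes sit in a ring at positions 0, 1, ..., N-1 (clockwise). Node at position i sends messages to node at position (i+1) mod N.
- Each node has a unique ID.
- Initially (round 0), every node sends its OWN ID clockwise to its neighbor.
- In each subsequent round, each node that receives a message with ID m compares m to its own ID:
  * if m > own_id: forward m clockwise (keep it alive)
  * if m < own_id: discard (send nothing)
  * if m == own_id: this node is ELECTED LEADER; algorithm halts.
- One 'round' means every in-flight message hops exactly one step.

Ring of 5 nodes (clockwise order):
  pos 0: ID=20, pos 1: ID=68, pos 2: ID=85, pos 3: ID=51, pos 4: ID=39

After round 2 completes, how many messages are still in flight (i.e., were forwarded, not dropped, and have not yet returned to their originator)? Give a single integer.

Round 1: pos1(id68) recv 20: drop; pos2(id85) recv 68: drop; pos3(id51) recv 85: fwd; pos4(id39) recv 51: fwd; pos0(id20) recv 39: fwd
Round 2: pos4(id39) recv 85: fwd; pos0(id20) recv 51: fwd; pos1(id68) recv 39: drop
After round 2: 2 messages still in flight

Answer: 2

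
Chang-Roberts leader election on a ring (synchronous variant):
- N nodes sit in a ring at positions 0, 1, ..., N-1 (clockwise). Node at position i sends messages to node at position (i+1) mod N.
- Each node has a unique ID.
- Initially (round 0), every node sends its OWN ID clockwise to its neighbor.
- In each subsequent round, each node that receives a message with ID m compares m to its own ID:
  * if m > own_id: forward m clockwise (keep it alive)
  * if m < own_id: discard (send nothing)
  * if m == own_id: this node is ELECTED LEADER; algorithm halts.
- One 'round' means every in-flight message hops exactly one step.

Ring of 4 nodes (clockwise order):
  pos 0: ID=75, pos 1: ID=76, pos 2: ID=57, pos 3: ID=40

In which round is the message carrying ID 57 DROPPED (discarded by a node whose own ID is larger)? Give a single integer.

Answer: 2

Derivation:
Round 1: pos1(id76) recv 75: drop; pos2(id57) recv 76: fwd; pos3(id40) recv 57: fwd; pos0(id75) recv 40: drop
Round 2: pos3(id40) recv 76: fwd; pos0(id75) recv 57: drop
Round 3: pos0(id75) recv 76: fwd
Round 4: pos1(id76) recv 76: ELECTED
Message ID 57 originates at pos 2; dropped at pos 0 in round 2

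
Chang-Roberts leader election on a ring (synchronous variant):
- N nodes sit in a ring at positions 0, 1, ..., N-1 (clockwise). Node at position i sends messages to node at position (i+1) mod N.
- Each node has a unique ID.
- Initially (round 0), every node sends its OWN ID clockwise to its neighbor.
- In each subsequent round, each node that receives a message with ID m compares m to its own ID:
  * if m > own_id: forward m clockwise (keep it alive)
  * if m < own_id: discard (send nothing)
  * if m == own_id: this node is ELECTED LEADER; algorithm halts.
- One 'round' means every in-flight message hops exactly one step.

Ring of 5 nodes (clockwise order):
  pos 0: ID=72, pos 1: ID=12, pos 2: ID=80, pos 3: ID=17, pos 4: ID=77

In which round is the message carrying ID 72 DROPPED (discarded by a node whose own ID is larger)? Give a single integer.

Round 1: pos1(id12) recv 72: fwd; pos2(id80) recv 12: drop; pos3(id17) recv 80: fwd; pos4(id77) recv 17: drop; pos0(id72) recv 77: fwd
Round 2: pos2(id80) recv 72: drop; pos4(id77) recv 80: fwd; pos1(id12) recv 77: fwd
Round 3: pos0(id72) recv 80: fwd; pos2(id80) recv 77: drop
Round 4: pos1(id12) recv 80: fwd
Round 5: pos2(id80) recv 80: ELECTED
Message ID 72 originates at pos 0; dropped at pos 2 in round 2

Answer: 2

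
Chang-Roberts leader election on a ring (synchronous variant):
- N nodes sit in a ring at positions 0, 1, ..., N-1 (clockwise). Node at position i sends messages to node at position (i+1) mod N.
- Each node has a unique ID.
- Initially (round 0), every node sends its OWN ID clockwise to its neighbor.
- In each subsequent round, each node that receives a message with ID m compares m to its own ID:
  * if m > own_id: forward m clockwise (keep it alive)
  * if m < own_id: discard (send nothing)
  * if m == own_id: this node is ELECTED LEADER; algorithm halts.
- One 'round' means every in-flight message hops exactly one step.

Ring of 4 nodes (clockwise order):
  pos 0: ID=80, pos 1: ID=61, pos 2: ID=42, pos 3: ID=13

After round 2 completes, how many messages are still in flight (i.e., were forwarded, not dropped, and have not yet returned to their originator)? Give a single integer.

Round 1: pos1(id61) recv 80: fwd; pos2(id42) recv 61: fwd; pos3(id13) recv 42: fwd; pos0(id80) recv 13: drop
Round 2: pos2(id42) recv 80: fwd; pos3(id13) recv 61: fwd; pos0(id80) recv 42: drop
After round 2: 2 messages still in flight

Answer: 2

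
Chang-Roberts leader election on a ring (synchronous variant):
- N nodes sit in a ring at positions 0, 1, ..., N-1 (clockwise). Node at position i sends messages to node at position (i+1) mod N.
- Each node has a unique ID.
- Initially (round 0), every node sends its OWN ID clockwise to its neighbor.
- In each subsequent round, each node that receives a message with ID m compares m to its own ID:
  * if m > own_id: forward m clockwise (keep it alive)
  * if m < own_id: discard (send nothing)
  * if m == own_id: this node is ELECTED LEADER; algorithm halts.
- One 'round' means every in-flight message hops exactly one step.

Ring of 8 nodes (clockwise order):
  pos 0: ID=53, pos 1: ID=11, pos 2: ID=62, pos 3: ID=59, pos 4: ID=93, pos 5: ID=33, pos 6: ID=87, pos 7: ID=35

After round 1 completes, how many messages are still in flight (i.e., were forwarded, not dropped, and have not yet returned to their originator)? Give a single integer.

Answer: 4

Derivation:
Round 1: pos1(id11) recv 53: fwd; pos2(id62) recv 11: drop; pos3(id59) recv 62: fwd; pos4(id93) recv 59: drop; pos5(id33) recv 93: fwd; pos6(id87) recv 33: drop; pos7(id35) recv 87: fwd; pos0(id53) recv 35: drop
After round 1: 4 messages still in flight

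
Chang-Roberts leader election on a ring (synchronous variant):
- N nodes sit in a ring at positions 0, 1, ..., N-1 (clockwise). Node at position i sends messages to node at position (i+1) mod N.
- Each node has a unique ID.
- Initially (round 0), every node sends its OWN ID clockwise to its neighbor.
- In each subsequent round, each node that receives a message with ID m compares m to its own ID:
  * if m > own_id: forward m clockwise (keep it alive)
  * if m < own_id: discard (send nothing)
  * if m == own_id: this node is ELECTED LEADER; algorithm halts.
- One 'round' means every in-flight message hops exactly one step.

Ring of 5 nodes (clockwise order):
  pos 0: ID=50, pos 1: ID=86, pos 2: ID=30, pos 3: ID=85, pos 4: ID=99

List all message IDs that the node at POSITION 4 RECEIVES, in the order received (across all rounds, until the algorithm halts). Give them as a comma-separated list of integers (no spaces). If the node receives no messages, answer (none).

Answer: 85,86,99

Derivation:
Round 1: pos1(id86) recv 50: drop; pos2(id30) recv 86: fwd; pos3(id85) recv 30: drop; pos4(id99) recv 85: drop; pos0(id50) recv 99: fwd
Round 2: pos3(id85) recv 86: fwd; pos1(id86) recv 99: fwd
Round 3: pos4(id99) recv 86: drop; pos2(id30) recv 99: fwd
Round 4: pos3(id85) recv 99: fwd
Round 5: pos4(id99) recv 99: ELECTED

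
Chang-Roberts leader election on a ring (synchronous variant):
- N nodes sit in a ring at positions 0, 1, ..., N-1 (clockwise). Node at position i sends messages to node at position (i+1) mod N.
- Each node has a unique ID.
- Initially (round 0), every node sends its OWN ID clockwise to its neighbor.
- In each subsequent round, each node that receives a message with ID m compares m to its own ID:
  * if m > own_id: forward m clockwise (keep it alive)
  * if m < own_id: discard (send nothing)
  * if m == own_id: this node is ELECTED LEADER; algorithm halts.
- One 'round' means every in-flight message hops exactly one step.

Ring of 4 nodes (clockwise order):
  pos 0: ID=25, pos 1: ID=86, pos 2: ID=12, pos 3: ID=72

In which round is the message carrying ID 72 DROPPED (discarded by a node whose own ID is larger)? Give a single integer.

Answer: 2

Derivation:
Round 1: pos1(id86) recv 25: drop; pos2(id12) recv 86: fwd; pos3(id72) recv 12: drop; pos0(id25) recv 72: fwd
Round 2: pos3(id72) recv 86: fwd; pos1(id86) recv 72: drop
Round 3: pos0(id25) recv 86: fwd
Round 4: pos1(id86) recv 86: ELECTED
Message ID 72 originates at pos 3; dropped at pos 1 in round 2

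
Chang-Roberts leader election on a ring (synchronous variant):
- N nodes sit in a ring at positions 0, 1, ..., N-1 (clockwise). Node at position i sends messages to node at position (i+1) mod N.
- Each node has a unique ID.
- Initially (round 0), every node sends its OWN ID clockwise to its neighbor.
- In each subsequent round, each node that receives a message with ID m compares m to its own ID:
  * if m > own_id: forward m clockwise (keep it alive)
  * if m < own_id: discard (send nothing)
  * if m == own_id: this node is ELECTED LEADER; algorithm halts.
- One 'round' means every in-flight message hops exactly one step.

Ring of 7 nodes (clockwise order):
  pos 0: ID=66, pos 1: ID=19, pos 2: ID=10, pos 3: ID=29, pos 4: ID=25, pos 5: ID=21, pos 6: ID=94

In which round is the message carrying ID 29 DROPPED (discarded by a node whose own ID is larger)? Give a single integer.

Answer: 3

Derivation:
Round 1: pos1(id19) recv 66: fwd; pos2(id10) recv 19: fwd; pos3(id29) recv 10: drop; pos4(id25) recv 29: fwd; pos5(id21) recv 25: fwd; pos6(id94) recv 21: drop; pos0(id66) recv 94: fwd
Round 2: pos2(id10) recv 66: fwd; pos3(id29) recv 19: drop; pos5(id21) recv 29: fwd; pos6(id94) recv 25: drop; pos1(id19) recv 94: fwd
Round 3: pos3(id29) recv 66: fwd; pos6(id94) recv 29: drop; pos2(id10) recv 94: fwd
Round 4: pos4(id25) recv 66: fwd; pos3(id29) recv 94: fwd
Round 5: pos5(id21) recv 66: fwd; pos4(id25) recv 94: fwd
Round 6: pos6(id94) recv 66: drop; pos5(id21) recv 94: fwd
Round 7: pos6(id94) recv 94: ELECTED
Message ID 29 originates at pos 3; dropped at pos 6 in round 3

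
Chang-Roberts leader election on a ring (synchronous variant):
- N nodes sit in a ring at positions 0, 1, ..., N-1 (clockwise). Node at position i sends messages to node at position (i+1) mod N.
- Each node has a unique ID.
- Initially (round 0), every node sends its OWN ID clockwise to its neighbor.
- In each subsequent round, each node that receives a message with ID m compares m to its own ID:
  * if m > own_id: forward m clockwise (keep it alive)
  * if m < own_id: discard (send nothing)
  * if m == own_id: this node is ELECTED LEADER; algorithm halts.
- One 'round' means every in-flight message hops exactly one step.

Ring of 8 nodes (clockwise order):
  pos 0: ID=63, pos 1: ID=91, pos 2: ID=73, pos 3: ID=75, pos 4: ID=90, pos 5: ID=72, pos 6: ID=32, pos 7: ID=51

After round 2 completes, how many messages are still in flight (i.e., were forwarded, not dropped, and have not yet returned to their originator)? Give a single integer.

Round 1: pos1(id91) recv 63: drop; pos2(id73) recv 91: fwd; pos3(id75) recv 73: drop; pos4(id90) recv 75: drop; pos5(id72) recv 90: fwd; pos6(id32) recv 72: fwd; pos7(id51) recv 32: drop; pos0(id63) recv 51: drop
Round 2: pos3(id75) recv 91: fwd; pos6(id32) recv 90: fwd; pos7(id51) recv 72: fwd
After round 2: 3 messages still in flight

Answer: 3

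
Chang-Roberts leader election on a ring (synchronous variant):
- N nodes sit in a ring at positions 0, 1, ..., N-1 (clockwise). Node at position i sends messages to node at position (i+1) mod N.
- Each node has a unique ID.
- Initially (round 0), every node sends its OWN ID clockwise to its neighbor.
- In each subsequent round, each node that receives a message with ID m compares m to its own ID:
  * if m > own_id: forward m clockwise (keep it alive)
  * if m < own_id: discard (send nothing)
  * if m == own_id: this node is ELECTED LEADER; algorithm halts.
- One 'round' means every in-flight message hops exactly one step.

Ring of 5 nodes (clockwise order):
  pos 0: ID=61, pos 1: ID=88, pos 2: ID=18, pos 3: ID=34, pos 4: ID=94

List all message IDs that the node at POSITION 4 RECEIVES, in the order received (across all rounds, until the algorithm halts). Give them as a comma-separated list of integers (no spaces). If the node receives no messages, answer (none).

Round 1: pos1(id88) recv 61: drop; pos2(id18) recv 88: fwd; pos3(id34) recv 18: drop; pos4(id94) recv 34: drop; pos0(id61) recv 94: fwd
Round 2: pos3(id34) recv 88: fwd; pos1(id88) recv 94: fwd
Round 3: pos4(id94) recv 88: drop; pos2(id18) recv 94: fwd
Round 4: pos3(id34) recv 94: fwd
Round 5: pos4(id94) recv 94: ELECTED

Answer: 34,88,94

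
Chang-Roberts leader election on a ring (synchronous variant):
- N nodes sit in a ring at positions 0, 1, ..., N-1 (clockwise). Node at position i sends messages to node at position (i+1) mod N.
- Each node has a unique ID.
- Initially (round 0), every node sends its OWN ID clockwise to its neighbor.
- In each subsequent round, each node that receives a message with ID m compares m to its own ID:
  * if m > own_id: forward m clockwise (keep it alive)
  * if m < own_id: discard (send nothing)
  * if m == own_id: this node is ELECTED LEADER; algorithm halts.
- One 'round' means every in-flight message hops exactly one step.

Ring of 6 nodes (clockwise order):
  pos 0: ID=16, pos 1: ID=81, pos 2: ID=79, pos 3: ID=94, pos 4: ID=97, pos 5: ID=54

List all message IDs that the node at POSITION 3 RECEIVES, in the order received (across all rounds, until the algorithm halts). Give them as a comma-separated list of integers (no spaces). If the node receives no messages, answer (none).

Answer: 79,81,97

Derivation:
Round 1: pos1(id81) recv 16: drop; pos2(id79) recv 81: fwd; pos3(id94) recv 79: drop; pos4(id97) recv 94: drop; pos5(id54) recv 97: fwd; pos0(id16) recv 54: fwd
Round 2: pos3(id94) recv 81: drop; pos0(id16) recv 97: fwd; pos1(id81) recv 54: drop
Round 3: pos1(id81) recv 97: fwd
Round 4: pos2(id79) recv 97: fwd
Round 5: pos3(id94) recv 97: fwd
Round 6: pos4(id97) recv 97: ELECTED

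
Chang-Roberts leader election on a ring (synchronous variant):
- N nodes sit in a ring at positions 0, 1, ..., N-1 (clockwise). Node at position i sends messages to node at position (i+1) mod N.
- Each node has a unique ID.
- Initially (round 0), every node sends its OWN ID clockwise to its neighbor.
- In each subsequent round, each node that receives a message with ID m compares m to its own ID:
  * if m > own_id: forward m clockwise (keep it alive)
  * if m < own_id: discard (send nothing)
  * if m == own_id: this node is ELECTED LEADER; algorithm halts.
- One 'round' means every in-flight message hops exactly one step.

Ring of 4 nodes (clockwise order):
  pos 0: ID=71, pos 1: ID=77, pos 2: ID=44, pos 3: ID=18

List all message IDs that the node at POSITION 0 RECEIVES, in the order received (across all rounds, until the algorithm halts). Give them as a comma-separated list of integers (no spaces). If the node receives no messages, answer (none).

Round 1: pos1(id77) recv 71: drop; pos2(id44) recv 77: fwd; pos3(id18) recv 44: fwd; pos0(id71) recv 18: drop
Round 2: pos3(id18) recv 77: fwd; pos0(id71) recv 44: drop
Round 3: pos0(id71) recv 77: fwd
Round 4: pos1(id77) recv 77: ELECTED

Answer: 18,44,77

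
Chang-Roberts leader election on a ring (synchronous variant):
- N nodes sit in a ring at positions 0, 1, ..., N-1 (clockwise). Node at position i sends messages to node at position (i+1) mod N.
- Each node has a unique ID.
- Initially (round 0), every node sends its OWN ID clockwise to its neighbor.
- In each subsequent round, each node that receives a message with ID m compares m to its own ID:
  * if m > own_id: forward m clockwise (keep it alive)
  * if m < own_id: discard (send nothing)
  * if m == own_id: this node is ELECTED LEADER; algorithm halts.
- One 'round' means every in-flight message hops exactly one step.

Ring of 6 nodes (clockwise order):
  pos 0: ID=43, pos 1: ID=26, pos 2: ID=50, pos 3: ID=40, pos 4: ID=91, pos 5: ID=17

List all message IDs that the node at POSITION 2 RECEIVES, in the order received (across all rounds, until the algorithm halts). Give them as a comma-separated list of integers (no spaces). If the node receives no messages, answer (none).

Round 1: pos1(id26) recv 43: fwd; pos2(id50) recv 26: drop; pos3(id40) recv 50: fwd; pos4(id91) recv 40: drop; pos5(id17) recv 91: fwd; pos0(id43) recv 17: drop
Round 2: pos2(id50) recv 43: drop; pos4(id91) recv 50: drop; pos0(id43) recv 91: fwd
Round 3: pos1(id26) recv 91: fwd
Round 4: pos2(id50) recv 91: fwd
Round 5: pos3(id40) recv 91: fwd
Round 6: pos4(id91) recv 91: ELECTED

Answer: 26,43,91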